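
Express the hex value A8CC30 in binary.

Convert each hex digit to 4 bits:
  A = 1010
  8 = 1000
  C = 1100
  C = 1100
  3 = 0011
  0 = 0000
Concatenate: 101010001100110000110000



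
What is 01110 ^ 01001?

XOR: 1 when bits differ
  01110
^ 01001
-------
  00111
Decimal: 14 ^ 9 = 7



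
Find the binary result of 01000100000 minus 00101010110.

Method 1 - Direct subtraction (column by column from the right: bit − bit − borrow-in; if negative, add 2 and borrow 1 from the next column):
borrow: 01110111100
        01000100000
-       00101010110
-------------------
        00011001010

Method 2 - Add two's complement:
Two's complement of 00101010110: invert → 11010101001, add 1 → 11010101010
  01000100000
+ 11010101010
-------------
 100011001010  (end carry out of the top bit = 1)
Discarding the end carry: 00011001010
Decimal check:
  01000100000 = 512 + 32 = 544
  00101010110 = 256 + 64 + 16 + 4 + 2 = 342
  544 - 342 = 202, and 00011001010 = 128 + 64 + 8 + 2 = 202 ✓



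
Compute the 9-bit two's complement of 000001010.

Original: 000001010
Step 1 - Invert all bits: 111110101
Step 2 - Add 1: 111110110
Verification: 000001010 + 111110110 = 1000000000; discarding the end carry (carry out of the top bit) leaves the 9-bit value 000000000, as required for x + (-x)



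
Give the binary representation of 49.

Using repeated division by 2:
49 ÷ 2 = 24 remainder 1
24 ÷ 2 = 12 remainder 0
12 ÷ 2 = 6 remainder 0
6 ÷ 2 = 3 remainder 0
3 ÷ 2 = 1 remainder 1
1 ÷ 2 = 0 remainder 1
Reading remainders bottom to top: 110001



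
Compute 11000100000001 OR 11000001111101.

OR: 1 when either bit is 1
  11000100000001
| 11000001111101
----------------
  11000101111101
Decimal: 12545 | 12413 = 12669



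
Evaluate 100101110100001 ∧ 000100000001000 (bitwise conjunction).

AND: 1 only when both bits are 1
  100101110100001
& 000100000001000
-----------------
  000100000000000
Decimal: 19361 & 2056 = 2048



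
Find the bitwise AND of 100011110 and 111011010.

AND: 1 only when both bits are 1
  100011110
& 111011010
-----------
  100011010
Decimal: 286 & 474 = 282



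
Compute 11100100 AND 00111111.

AND: 1 only when both bits are 1
  11100100
& 00111111
----------
  00100100
Decimal: 228 & 63 = 36



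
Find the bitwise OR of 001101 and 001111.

OR: 1 when either bit is 1
  001101
| 001111
--------
  001111
Decimal: 13 | 15 = 15



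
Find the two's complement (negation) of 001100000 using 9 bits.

Original: 001100000
Step 1 - Invert all bits: 110011111
Step 2 - Add 1: 110100000
Verification: 001100000 + 110100000 = 1000000000; discarding the end carry (carry out of the top bit) leaves the 9-bit value 000000000, as required for x + (-x)



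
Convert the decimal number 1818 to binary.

Using repeated division by 2:
1818 ÷ 2 = 909 remainder 0
909 ÷ 2 = 454 remainder 1
454 ÷ 2 = 227 remainder 0
227 ÷ 2 = 113 remainder 1
113 ÷ 2 = 56 remainder 1
56 ÷ 2 = 28 remainder 0
28 ÷ 2 = 14 remainder 0
14 ÷ 2 = 7 remainder 0
7 ÷ 2 = 3 remainder 1
3 ÷ 2 = 1 remainder 1
1 ÷ 2 = 0 remainder 1
Reading remainders bottom to top: 11100011010



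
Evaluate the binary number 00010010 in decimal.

Sum of powers of 2 for each 1-bit:
2^1 + 2^4
= 2 + 16
= 18



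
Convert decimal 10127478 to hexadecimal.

Using repeated division by 16 (digits 10–15 are A–F):
10127478 ÷ 16 = 632967 remainder 6
632967 ÷ 16 = 39560 remainder 7
39560 ÷ 16 = 2472 remainder 8
2472 ÷ 16 = 154 remainder 8
154 ÷ 16 = 9 remainder 10 (A)
9 ÷ 16 = 0 remainder 9
Reading remainders bottom to top: 9A8876



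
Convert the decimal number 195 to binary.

Using repeated division by 2:
195 ÷ 2 = 97 remainder 1
97 ÷ 2 = 48 remainder 1
48 ÷ 2 = 24 remainder 0
24 ÷ 2 = 12 remainder 0
12 ÷ 2 = 6 remainder 0
6 ÷ 2 = 3 remainder 0
3 ÷ 2 = 1 remainder 1
1 ÷ 2 = 0 remainder 1
Reading remainders bottom to top: 11000011



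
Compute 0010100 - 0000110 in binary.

Method 1 - Direct subtraction (column by column from the right: bit − bit − borrow-in; if negative, add 2 and borrow 1 from the next column):
borrow: 0011100
        0010100
-       0000110
---------------
        0001110

Method 2 - Add two's complement:
Two's complement of 0000110: invert → 1111001, add 1 → 1111010
  0010100
+ 1111010
---------
 10001110  (end carry out of the top bit = 1)
Discarding the end carry: 0001110
Decimal check:
  0010100 = 16 + 4 = 20
  0000110 = 4 + 2 = 6
  20 - 6 = 14, and 0001110 = 8 + 4 + 2 = 14 ✓



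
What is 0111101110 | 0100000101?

OR: 1 when either bit is 1
  0111101110
| 0100000101
------------
  0111101111
Decimal: 494 | 261 = 495



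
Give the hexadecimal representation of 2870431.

Using repeated division by 16 (digits 10–15 are A–F):
2870431 ÷ 16 = 179401 remainder 15 (F)
179401 ÷ 16 = 11212 remainder 9
11212 ÷ 16 = 700 remainder 12 (C)
700 ÷ 16 = 43 remainder 12 (C)
43 ÷ 16 = 2 remainder 11 (B)
2 ÷ 16 = 0 remainder 2
Reading remainders bottom to top: 2BCC9F



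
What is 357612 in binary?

Using repeated division by 2:
357612 ÷ 2 = 178806 remainder 0
178806 ÷ 2 = 89403 remainder 0
89403 ÷ 2 = 44701 remainder 1
44701 ÷ 2 = 22350 remainder 1
22350 ÷ 2 = 11175 remainder 0
11175 ÷ 2 = 5587 remainder 1
5587 ÷ 2 = 2793 remainder 1
2793 ÷ 2 = 1396 remainder 1
1396 ÷ 2 = 698 remainder 0
698 ÷ 2 = 349 remainder 0
349 ÷ 2 = 174 remainder 1
174 ÷ 2 = 87 remainder 0
87 ÷ 2 = 43 remainder 1
43 ÷ 2 = 21 remainder 1
21 ÷ 2 = 10 remainder 1
10 ÷ 2 = 5 remainder 0
5 ÷ 2 = 2 remainder 1
2 ÷ 2 = 1 remainder 0
1 ÷ 2 = 0 remainder 1
Reading remainders bottom to top: 1010111010011101100



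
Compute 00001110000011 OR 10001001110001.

OR: 1 when either bit is 1
  00001110000011
| 10001001110001
----------------
  10001111110011
Decimal: 899 | 8817 = 9203



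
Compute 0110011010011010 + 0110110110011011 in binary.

Add column by column from the right: bit + bit + carry-in; write the sum mod 2, carry 1 when the sum is 2 or 3.
carry:  1101111100110100
        0110011010011010
+       0110110110011011
------------------------
       01101010000110101
(the carry out of the leftmost column, 0, becomes the leading bit)
Decimal check:
  0110011010011010 = 16384 + 8192 + 1024 + 512 + 128 + 16 + 8 + 2 = 26266
  0110110110011011 = 16384 + 8192 + 2048 + 1024 + 256 + 128 + 16 + 8 + 2 + 1 = 28059
  26266 + 28059 = 54325, and 01101010000110101 = 32768 + 16384 + 4096 + 1024 + 32 + 16 + 4 + 1 = 54325 ✓



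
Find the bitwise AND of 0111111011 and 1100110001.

AND: 1 only when both bits are 1
  0111111011
& 1100110001
------------
  0100110001
Decimal: 507 & 817 = 305



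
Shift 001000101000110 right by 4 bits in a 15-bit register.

Original: 001000101000110 (decimal 4422)
Shift right by 4 positions
Drop the 4 low bits; fill with zeros on the left
Result: 000000100010100 (decimal 276)
Equivalent: 4422 >> 4 = 4422 ÷ 2^4 = 276



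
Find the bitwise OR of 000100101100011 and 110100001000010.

OR: 1 when either bit is 1
  000100101100011
| 110100001000010
-----------------
  110100101100011
Decimal: 2403 | 26690 = 26979



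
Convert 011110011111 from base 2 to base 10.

Sum of powers of 2 for each 1-bit:
2^0 + 2^1 + 2^2 + 2^3 + 2^4 + 2^7 + 2^8 + 2^9 + 2^10
= 1 + 2 + 4 + 8 + 16 + 128 + 256 + 512 + 1024
= 1951



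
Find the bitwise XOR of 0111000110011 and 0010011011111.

XOR: 1 when bits differ
  0111000110011
^ 0010011011111
---------------
  0101011101100
Decimal: 3635 ^ 1247 = 2796



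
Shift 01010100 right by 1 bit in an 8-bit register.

Original: 01010100 (decimal 84)
Shift right by 1 position
Drop the 1 low bit; fill with zero on the left
Result: 00101010 (decimal 42)
Equivalent: 84 >> 1 = 84 ÷ 2^1 = 42



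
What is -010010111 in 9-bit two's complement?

Original: 010010111
Step 1 - Invert all bits: 101101000
Step 2 - Add 1: 101101001
Verification: 010010111 + 101101001 = 1000000000; discarding the end carry (carry out of the top bit) leaves the 9-bit value 000000000, as required for x + (-x)



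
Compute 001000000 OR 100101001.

OR: 1 when either bit is 1
  001000000
| 100101001
-----------
  101101001
Decimal: 64 | 297 = 361



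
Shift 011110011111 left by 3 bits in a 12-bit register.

Original: 011110011111 (decimal 1951)
Shift left by 3 positions
Append 3 zeros on the right and drop the 3 high bits that overflow the 12-bit width
Result: 110011111000 (decimal 3320)
Equivalent: 1951 << 3 = 1951 × 2^3 = 15608, truncated to 12 bits = 3320



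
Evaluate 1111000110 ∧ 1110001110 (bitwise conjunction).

AND: 1 only when both bits are 1
  1111000110
& 1110001110
------------
  1110000110
Decimal: 966 & 910 = 902



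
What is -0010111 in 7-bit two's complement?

Original: 0010111
Step 1 - Invert all bits: 1101000
Step 2 - Add 1: 1101001
Verification: 0010111 + 1101001 = 10000000; discarding the end carry (carry out of the top bit) leaves the 7-bit value 0000000, as required for x + (-x)



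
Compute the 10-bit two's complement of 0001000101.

Original: 0001000101
Step 1 - Invert all bits: 1110111010
Step 2 - Add 1: 1110111011
Verification: 0001000101 + 1110111011 = 10000000000; discarding the end carry (carry out of the top bit) leaves the 10-bit value 0000000000, as required for x + (-x)



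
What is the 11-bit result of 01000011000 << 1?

Original: 01000011000 (decimal 536)
Shift left by 1 position
Append 1 zero on the right
Result: 10000110000 (decimal 1072)
Equivalent: 536 << 1 = 536 × 2^1 = 1072



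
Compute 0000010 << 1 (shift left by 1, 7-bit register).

Original: 0000010 (decimal 2)
Shift left by 1 position
Append 1 zero on the right
Result: 0000100 (decimal 4)
Equivalent: 2 << 1 = 2 × 2^1 = 4



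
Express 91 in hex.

Using repeated division by 16 (digits 10–15 are A–F):
91 ÷ 16 = 5 remainder 11 (B)
5 ÷ 16 = 0 remainder 5
Reading remainders bottom to top: 5B



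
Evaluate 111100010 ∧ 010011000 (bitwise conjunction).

AND: 1 only when both bits are 1
  111100010
& 010011000
-----------
  010000000
Decimal: 482 & 152 = 128



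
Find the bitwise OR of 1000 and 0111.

OR: 1 when either bit is 1
  1000
| 0111
------
  1111
Decimal: 8 | 7 = 15



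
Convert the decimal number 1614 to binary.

Using repeated division by 2:
1614 ÷ 2 = 807 remainder 0
807 ÷ 2 = 403 remainder 1
403 ÷ 2 = 201 remainder 1
201 ÷ 2 = 100 remainder 1
100 ÷ 2 = 50 remainder 0
50 ÷ 2 = 25 remainder 0
25 ÷ 2 = 12 remainder 1
12 ÷ 2 = 6 remainder 0
6 ÷ 2 = 3 remainder 0
3 ÷ 2 = 1 remainder 1
1 ÷ 2 = 0 remainder 1
Reading remainders bottom to top: 11001001110



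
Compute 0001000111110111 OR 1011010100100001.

OR: 1 when either bit is 1
  0001000111110111
| 1011010100100001
------------------
  1011010111110111
Decimal: 4599 | 46369 = 46583



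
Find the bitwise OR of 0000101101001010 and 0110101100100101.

OR: 1 when either bit is 1
  0000101101001010
| 0110101100100101
------------------
  0110101101101111
Decimal: 2890 | 27429 = 27503



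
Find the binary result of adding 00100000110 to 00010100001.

Add column by column from the right: bit + bit + carry-in; write the sum mod 2, carry 1 when the sum is 2 or 3.
carry:  00000000000
        00100000110
+       00010100001
-------------------
       000110100111
(the carry out of the leftmost column, 0, becomes the leading bit)
Decimal check:
  00100000110 = 256 + 4 + 2 = 262
  00010100001 = 128 + 32 + 1 = 161
  262 + 161 = 423, and 000110100111 = 256 + 128 + 32 + 4 + 2 + 1 = 423 ✓



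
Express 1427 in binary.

Using repeated division by 2:
1427 ÷ 2 = 713 remainder 1
713 ÷ 2 = 356 remainder 1
356 ÷ 2 = 178 remainder 0
178 ÷ 2 = 89 remainder 0
89 ÷ 2 = 44 remainder 1
44 ÷ 2 = 22 remainder 0
22 ÷ 2 = 11 remainder 0
11 ÷ 2 = 5 remainder 1
5 ÷ 2 = 2 remainder 1
2 ÷ 2 = 1 remainder 0
1 ÷ 2 = 0 remainder 1
Reading remainders bottom to top: 10110010011



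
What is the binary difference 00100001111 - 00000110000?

Method 1 - Direct subtraction (column by column from the right: bit − bit − borrow-in; if negative, add 2 and borrow 1 from the next column):
borrow: 00111100000
        00100001111
-       00000110000
-------------------
        00011011111

Method 2 - Add two's complement:
Two's complement of 00000110000: invert → 11111001111, add 1 → 11111010000
  00100001111
+ 11111010000
-------------
 100011011111  (end carry out of the top bit = 1)
Discarding the end carry: 00011011111
Decimal check:
  00100001111 = 256 + 8 + 4 + 2 + 1 = 271
  00000110000 = 32 + 16 = 48
  271 - 48 = 223, and 00011011111 = 128 + 64 + 16 + 8 + 4 + 2 + 1 = 223 ✓



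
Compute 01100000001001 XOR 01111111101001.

XOR: 1 when bits differ
  01100000001001
^ 01111111101001
----------------
  00011111100000
Decimal: 6153 ^ 8169 = 2016



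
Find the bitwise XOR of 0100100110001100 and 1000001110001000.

XOR: 1 when bits differ
  0100100110001100
^ 1000001110001000
------------------
  1100101000000100
Decimal: 18828 ^ 33672 = 51716



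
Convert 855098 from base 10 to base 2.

Using repeated division by 2:
855098 ÷ 2 = 427549 remainder 0
427549 ÷ 2 = 213774 remainder 1
213774 ÷ 2 = 106887 remainder 0
106887 ÷ 2 = 53443 remainder 1
53443 ÷ 2 = 26721 remainder 1
26721 ÷ 2 = 13360 remainder 1
13360 ÷ 2 = 6680 remainder 0
6680 ÷ 2 = 3340 remainder 0
3340 ÷ 2 = 1670 remainder 0
1670 ÷ 2 = 835 remainder 0
835 ÷ 2 = 417 remainder 1
417 ÷ 2 = 208 remainder 1
208 ÷ 2 = 104 remainder 0
104 ÷ 2 = 52 remainder 0
52 ÷ 2 = 26 remainder 0
26 ÷ 2 = 13 remainder 0
13 ÷ 2 = 6 remainder 1
6 ÷ 2 = 3 remainder 0
3 ÷ 2 = 1 remainder 1
1 ÷ 2 = 0 remainder 1
Reading remainders bottom to top: 11010000110000111010



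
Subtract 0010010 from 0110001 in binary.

Method 1 - Direct subtraction (column by column from the right: bit − bit − borrow-in; if negative, add 2 and borrow 1 from the next column):
borrow: 0111100
        0110001
-       0010010
---------------
        0011111

Method 2 - Add two's complement:
Two's complement of 0010010: invert → 1101101, add 1 → 1101110
  0110001
+ 1101110
---------
 10011111  (end carry out of the top bit = 1)
Discarding the end carry: 0011111
Decimal check:
  0110001 = 32 + 16 + 1 = 49
  0010010 = 16 + 2 = 18
  49 - 18 = 31, and 0011111 = 16 + 8 + 4 + 2 + 1 = 31 ✓



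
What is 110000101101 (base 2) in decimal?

Sum of powers of 2 for each 1-bit:
2^0 + 2^2 + 2^3 + 2^5 + 2^10 + 2^11
= 1 + 4 + 8 + 32 + 1024 + 2048
= 3117



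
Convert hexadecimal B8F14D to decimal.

Expand by place value (powers of 16):
Digit values: B = 11, F = 15, D = 13
B8F14D = 11 × 16^5 + 8 × 16^4 + 15 × 16^3 + 1 × 16^2 + 4 × 16^1 + 13 × 16^0
= 11 × 1048576 + 8 × 65536 + 15 × 4096 + 1 × 256 + 4 × 16 + 13 × 1
= 11534336 + 524288 + 61440 + 256 + 64 + 13
= 12120397



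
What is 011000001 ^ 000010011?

XOR: 1 when bits differ
  011000001
^ 000010011
-----------
  011010010
Decimal: 193 ^ 19 = 210



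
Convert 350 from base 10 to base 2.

Using repeated division by 2:
350 ÷ 2 = 175 remainder 0
175 ÷ 2 = 87 remainder 1
87 ÷ 2 = 43 remainder 1
43 ÷ 2 = 21 remainder 1
21 ÷ 2 = 10 remainder 1
10 ÷ 2 = 5 remainder 0
5 ÷ 2 = 2 remainder 1
2 ÷ 2 = 1 remainder 0
1 ÷ 2 = 0 remainder 1
Reading remainders bottom to top: 101011110



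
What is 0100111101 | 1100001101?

OR: 1 when either bit is 1
  0100111101
| 1100001101
------------
  1100111101
Decimal: 317 | 781 = 829



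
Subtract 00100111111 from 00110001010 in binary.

Method 1 - Direct subtraction (column by column from the right: bit − bit − borrow-in; if negative, add 2 and borrow 1 from the next column):
borrow: 00011111110
        00110001010
-       00100111111
-------------------
        00001001011

Method 2 - Add two's complement:
Two's complement of 00100111111: invert → 11011000000, add 1 → 11011000001
  00110001010
+ 11011000001
-------------
 100001001011  (end carry out of the top bit = 1)
Discarding the end carry: 00001001011
Decimal check:
  00110001010 = 256 + 128 + 8 + 2 = 394
  00100111111 = 256 + 32 + 16 + 8 + 4 + 2 + 1 = 319
  394 - 319 = 75, and 00001001011 = 64 + 8 + 2 + 1 = 75 ✓



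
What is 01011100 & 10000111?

AND: 1 only when both bits are 1
  01011100
& 10000111
----------
  00000100
Decimal: 92 & 135 = 4



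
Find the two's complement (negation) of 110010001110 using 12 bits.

Original (sign bit 1, negative): 110010001110
Step 1 - Invert all bits: 001101110001
Step 2 - Add 1: 001101110010
Verification: 110010001110 + 001101110010 = 1000000000000; discarding the end carry (carry out of the top bit) leaves the 12-bit value 000000000000, as required for x + (-x)



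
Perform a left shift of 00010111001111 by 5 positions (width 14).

Original: 00010111001111 (decimal 1487)
Shift left by 5 positions
Append 5 zeros on the right and drop the 5 high bits that overflow the 14-bit width
Result: 11100111100000 (decimal 14816)
Equivalent: 1487 << 5 = 1487 × 2^5 = 47584, truncated to 14 bits = 14816



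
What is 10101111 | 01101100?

OR: 1 when either bit is 1
  10101111
| 01101100
----------
  11101111
Decimal: 175 | 108 = 239



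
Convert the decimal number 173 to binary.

Using repeated division by 2:
173 ÷ 2 = 86 remainder 1
86 ÷ 2 = 43 remainder 0
43 ÷ 2 = 21 remainder 1
21 ÷ 2 = 10 remainder 1
10 ÷ 2 = 5 remainder 0
5 ÷ 2 = 2 remainder 1
2 ÷ 2 = 1 remainder 0
1 ÷ 2 = 0 remainder 1
Reading remainders bottom to top: 10101101



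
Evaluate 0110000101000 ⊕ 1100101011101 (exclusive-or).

XOR: 1 when bits differ
  0110000101000
^ 1100101011101
---------------
  1010101110101
Decimal: 3112 ^ 6493 = 5493



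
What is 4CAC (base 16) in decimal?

Expand by place value (powers of 16):
Digit values: C = 12, A = 10
4CAC = 4 × 16^3 + 12 × 16^2 + 10 × 16^1 + 12 × 16^0
= 4 × 4096 + 12 × 256 + 10 × 16 + 12 × 1
= 16384 + 3072 + 160 + 12
= 19628



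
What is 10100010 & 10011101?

AND: 1 only when both bits are 1
  10100010
& 10011101
----------
  10000000
Decimal: 162 & 157 = 128



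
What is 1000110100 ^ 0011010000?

XOR: 1 when bits differ
  1000110100
^ 0011010000
------------
  1011100100
Decimal: 564 ^ 208 = 740



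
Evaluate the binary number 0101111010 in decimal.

Sum of powers of 2 for each 1-bit:
2^1 + 2^3 + 2^4 + 2^5 + 2^6 + 2^8
= 2 + 8 + 16 + 32 + 64 + 256
= 378



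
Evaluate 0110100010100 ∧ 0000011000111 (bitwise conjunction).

AND: 1 only when both bits are 1
  0110100010100
& 0000011000111
---------------
  0000000000100
Decimal: 3348 & 199 = 4



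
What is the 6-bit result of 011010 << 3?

Original: 011010 (decimal 26)
Shift left by 3 positions
Append 3 zeros on the right and drop the 3 high bits that overflow the 6-bit width
Result: 010000 (decimal 16)
Equivalent: 26 << 3 = 26 × 2^3 = 208, truncated to 6 bits = 16



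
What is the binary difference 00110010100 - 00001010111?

Method 1 - Direct subtraction (column by column from the right: bit − bit − borrow-in; if negative, add 2 and borrow 1 from the next column):
borrow: 00011111110
        00110010100
-       00001010111
-------------------
        00100111101

Method 2 - Add two's complement:
Two's complement of 00001010111: invert → 11110101000, add 1 → 11110101001
  00110010100
+ 11110101001
-------------
 100100111101  (end carry out of the top bit = 1)
Discarding the end carry: 00100111101
Decimal check:
  00110010100 = 256 + 128 + 16 + 4 = 404
  00001010111 = 64 + 16 + 4 + 2 + 1 = 87
  404 - 87 = 317, and 00100111101 = 256 + 32 + 16 + 8 + 4 + 1 = 317 ✓



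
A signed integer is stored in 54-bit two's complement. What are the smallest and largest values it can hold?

For 54-bit two's complement:
Minimum: -2^53 = -9007199254740992
Maximum: 2^53 - 1 = 9007199254740991



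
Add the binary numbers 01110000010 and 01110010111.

Add column by column from the right: bit + bit + carry-in; write the sum mod 2, carry 1 when the sum is 2 or 3.
carry:  11100001100
        01110000010
+       01110010111
-------------------
       011100011001
(the carry out of the leftmost column, 0, becomes the leading bit)
Decimal check:
  01110000010 = 512 + 256 + 128 + 2 = 898
  01110010111 = 512 + 256 + 128 + 16 + 4 + 2 + 1 = 919
  898 + 919 = 1817, and 011100011001 = 1024 + 512 + 256 + 16 + 8 + 1 = 1817 ✓



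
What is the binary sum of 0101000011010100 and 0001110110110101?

Add column by column from the right: bit + bit + carry-in; write the sum mod 2, carry 1 when the sum is 2 or 3.
carry:  0010001111101000
        0101000011010100
+       0001110110110101
------------------------
       00110111010001001
(the carry out of the leftmost column, 0, becomes the leading bit)
Decimal check:
  0101000011010100 = 16384 + 4096 + 128 + 64 + 16 + 4 = 20692
  0001110110110101 = 4096 + 2048 + 1024 + 256 + 128 + 32 + 16 + 4 + 1 = 7605
  20692 + 7605 = 28297, and 00110111010001001 = 16384 + 8192 + 2048 + 1024 + 512 + 128 + 8 + 1 = 28297 ✓



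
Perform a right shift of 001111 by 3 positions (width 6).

Original: 001111 (decimal 15)
Shift right by 3 positions
Drop the 3 low bits; fill with zeros on the left
Result: 000001 (decimal 1)
Equivalent: 15 >> 3 = 15 ÷ 2^3 = 1



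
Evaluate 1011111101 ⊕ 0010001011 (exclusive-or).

XOR: 1 when bits differ
  1011111101
^ 0010001011
------------
  1001110110
Decimal: 765 ^ 139 = 630



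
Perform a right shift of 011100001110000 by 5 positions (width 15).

Original: 011100001110000 (decimal 14448)
Shift right by 5 positions
Drop the 5 low bits; fill with zeros on the left
Result: 000000111000011 (decimal 451)
Equivalent: 14448 >> 5 = 14448 ÷ 2^5 = 451



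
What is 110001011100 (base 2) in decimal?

Sum of powers of 2 for each 1-bit:
2^2 + 2^3 + 2^4 + 2^6 + 2^10 + 2^11
= 4 + 8 + 16 + 64 + 1024 + 2048
= 3164



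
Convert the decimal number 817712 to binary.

Using repeated division by 2:
817712 ÷ 2 = 408856 remainder 0
408856 ÷ 2 = 204428 remainder 0
204428 ÷ 2 = 102214 remainder 0
102214 ÷ 2 = 51107 remainder 0
51107 ÷ 2 = 25553 remainder 1
25553 ÷ 2 = 12776 remainder 1
12776 ÷ 2 = 6388 remainder 0
6388 ÷ 2 = 3194 remainder 0
3194 ÷ 2 = 1597 remainder 0
1597 ÷ 2 = 798 remainder 1
798 ÷ 2 = 399 remainder 0
399 ÷ 2 = 199 remainder 1
199 ÷ 2 = 99 remainder 1
99 ÷ 2 = 49 remainder 1
49 ÷ 2 = 24 remainder 1
24 ÷ 2 = 12 remainder 0
12 ÷ 2 = 6 remainder 0
6 ÷ 2 = 3 remainder 0
3 ÷ 2 = 1 remainder 1
1 ÷ 2 = 0 remainder 1
Reading remainders bottom to top: 11000111101000110000



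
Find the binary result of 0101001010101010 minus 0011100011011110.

Method 1 - Direct subtraction (column by column from the right: bit − bit − borrow-in; if negative, add 2 and borrow 1 from the next column):
borrow: 0111001110111000
        0101001010101010
-       0011100011011110
------------------------
        0001100111001100

Method 2 - Add two's complement:
Two's complement of 0011100011011110: invert → 1100011100100001, add 1 → 1100011100100010
  0101001010101010
+ 1100011100100010
------------------
 10001100111001100  (end carry out of the top bit = 1)
Discarding the end carry: 0001100111001100
Decimal check:
  0101001010101010 = 16384 + 4096 + 512 + 128 + 32 + 8 + 2 = 21162
  0011100011011110 = 8192 + 4096 + 2048 + 128 + 64 + 16 + 8 + 4 + 2 = 14558
  21162 - 14558 = 6604, and 0001100111001100 = 4096 + 2048 + 256 + 128 + 64 + 8 + 4 = 6604 ✓



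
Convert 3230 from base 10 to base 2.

Using repeated division by 2:
3230 ÷ 2 = 1615 remainder 0
1615 ÷ 2 = 807 remainder 1
807 ÷ 2 = 403 remainder 1
403 ÷ 2 = 201 remainder 1
201 ÷ 2 = 100 remainder 1
100 ÷ 2 = 50 remainder 0
50 ÷ 2 = 25 remainder 0
25 ÷ 2 = 12 remainder 1
12 ÷ 2 = 6 remainder 0
6 ÷ 2 = 3 remainder 0
3 ÷ 2 = 1 remainder 1
1 ÷ 2 = 0 remainder 1
Reading remainders bottom to top: 110010011110



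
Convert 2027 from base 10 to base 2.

Using repeated division by 2:
2027 ÷ 2 = 1013 remainder 1
1013 ÷ 2 = 506 remainder 1
506 ÷ 2 = 253 remainder 0
253 ÷ 2 = 126 remainder 1
126 ÷ 2 = 63 remainder 0
63 ÷ 2 = 31 remainder 1
31 ÷ 2 = 15 remainder 1
15 ÷ 2 = 7 remainder 1
7 ÷ 2 = 3 remainder 1
3 ÷ 2 = 1 remainder 1
1 ÷ 2 = 0 remainder 1
Reading remainders bottom to top: 11111101011



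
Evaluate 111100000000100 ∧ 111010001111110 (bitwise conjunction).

AND: 1 only when both bits are 1
  111100000000100
& 111010001111110
-----------------
  111000000000100
Decimal: 30724 & 29822 = 28676



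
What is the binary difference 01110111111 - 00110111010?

Method 1 - Direct subtraction (column by column from the right: bit − bit − borrow-in; if negative, add 2 and borrow 1 from the next column):
borrow: 00000000000
        01110111111
-       00110111010
-------------------
        01000000101

Method 2 - Add two's complement:
Two's complement of 00110111010: invert → 11001000101, add 1 → 11001000110
  01110111111
+ 11001000110
-------------
 101000000101  (end carry out of the top bit = 1)
Discarding the end carry: 01000000101
Decimal check:
  01110111111 = 512 + 256 + 128 + 32 + 16 + 8 + 4 + 2 + 1 = 959
  00110111010 = 256 + 128 + 32 + 16 + 8 + 2 = 442
  959 - 442 = 517, and 01000000101 = 512 + 4 + 1 = 517 ✓



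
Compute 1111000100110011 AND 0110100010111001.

AND: 1 only when both bits are 1
  1111000100110011
& 0110100010111001
------------------
  0110000000110001
Decimal: 61747 & 26809 = 24625



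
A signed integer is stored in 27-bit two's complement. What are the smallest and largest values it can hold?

For 27-bit two's complement:
Minimum: -2^26 = -67108864
Maximum: 2^26 - 1 = 67108863



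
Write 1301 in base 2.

Using repeated division by 2:
1301 ÷ 2 = 650 remainder 1
650 ÷ 2 = 325 remainder 0
325 ÷ 2 = 162 remainder 1
162 ÷ 2 = 81 remainder 0
81 ÷ 2 = 40 remainder 1
40 ÷ 2 = 20 remainder 0
20 ÷ 2 = 10 remainder 0
10 ÷ 2 = 5 remainder 0
5 ÷ 2 = 2 remainder 1
2 ÷ 2 = 1 remainder 0
1 ÷ 2 = 0 remainder 1
Reading remainders bottom to top: 10100010101



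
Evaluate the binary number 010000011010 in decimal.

Sum of powers of 2 for each 1-bit:
2^1 + 2^3 + 2^4 + 2^10
= 2 + 8 + 16 + 1024
= 1050



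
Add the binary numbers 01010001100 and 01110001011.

Add column by column from the right: bit + bit + carry-in; write the sum mod 2, carry 1 when the sum is 2 or 3.
carry:  11100010000
        01010001100
+       01110001011
-------------------
       011000010111
(the carry out of the leftmost column, 0, becomes the leading bit)
Decimal check:
  01010001100 = 512 + 128 + 8 + 4 = 652
  01110001011 = 512 + 256 + 128 + 8 + 2 + 1 = 907
  652 + 907 = 1559, and 011000010111 = 1024 + 512 + 16 + 4 + 2 + 1 = 1559 ✓



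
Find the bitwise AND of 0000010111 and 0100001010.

AND: 1 only when both bits are 1
  0000010111
& 0100001010
------------
  0000000010
Decimal: 23 & 266 = 2



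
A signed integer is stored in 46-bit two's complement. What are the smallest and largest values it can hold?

For 46-bit two's complement:
Minimum: -2^45 = -35184372088832
Maximum: 2^45 - 1 = 35184372088831



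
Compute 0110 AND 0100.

AND: 1 only when both bits are 1
  0110
& 0100
------
  0100
Decimal: 6 & 4 = 4



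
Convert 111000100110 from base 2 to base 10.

Sum of powers of 2 for each 1-bit:
2^1 + 2^2 + 2^5 + 2^9 + 2^10 + 2^11
= 2 + 4 + 32 + 512 + 1024 + 2048
= 3622



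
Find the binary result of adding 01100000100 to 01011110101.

Add column by column from the right: bit + bit + carry-in; write the sum mod 2, carry 1 when the sum is 2 or 3.
carry:  10000001000
        01100000100
+       01011110101
-------------------
       010111111001
(the carry out of the leftmost column, 0, becomes the leading bit)
Decimal check:
  01100000100 = 512 + 256 + 4 = 772
  01011110101 = 512 + 128 + 64 + 32 + 16 + 4 + 1 = 757
  772 + 757 = 1529, and 010111111001 = 1024 + 256 + 128 + 64 + 32 + 16 + 8 + 1 = 1529 ✓



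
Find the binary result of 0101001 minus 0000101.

Method 1 - Direct subtraction (column by column from the right: bit − bit − borrow-in; if negative, add 2 and borrow 1 from the next column):
borrow: 0001000
        0101001
-       0000101
---------------
        0100100

Method 2 - Add two's complement:
Two's complement of 0000101: invert → 1111010, add 1 → 1111011
  0101001
+ 1111011
---------
 10100100  (end carry out of the top bit = 1)
Discarding the end carry: 0100100
Decimal check:
  0101001 = 32 + 8 + 1 = 41
  0000101 = 4 + 1 = 5
  41 - 5 = 36, and 0100100 = 32 + 4 = 36 ✓



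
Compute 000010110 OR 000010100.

OR: 1 when either bit is 1
  000010110
| 000010100
-----------
  000010110
Decimal: 22 | 20 = 22



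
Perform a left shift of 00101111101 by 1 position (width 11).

Original: 00101111101 (decimal 381)
Shift left by 1 position
Append 1 zero on the right
Result: 01011111010 (decimal 762)
Equivalent: 381 << 1 = 381 × 2^1 = 762



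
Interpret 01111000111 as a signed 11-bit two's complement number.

Binary: 01111000111
Sign bit: 0 (non-negative)
Read directly as an unsigned value:
01111000111 = 512 + 256 + 128 + 64 + 4 + 2 + 1 = 967
Value: 967



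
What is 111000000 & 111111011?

AND: 1 only when both bits are 1
  111000000
& 111111011
-----------
  111000000
Decimal: 448 & 507 = 448



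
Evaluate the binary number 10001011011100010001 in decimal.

Sum of powers of 2 for each 1-bit:
2^0 + 2^4 + 2^8 + 2^9 + 2^10 + 2^12 + 2^13 + 2^15 + 2^19
= 1 + 16 + 256 + 512 + 1024 + 4096 + 8192 + 32768 + 524288
= 571153



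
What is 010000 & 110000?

AND: 1 only when both bits are 1
  010000
& 110000
--------
  010000
Decimal: 16 & 48 = 16



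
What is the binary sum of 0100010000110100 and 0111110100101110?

Add column by column from the right: bit + bit + carry-in; write the sum mod 2, carry 1 when the sum is 2 or 3.
carry:  1111100001111000
        0100010000110100
+       0111110100101110
------------------------
       01100000101100010
(the carry out of the leftmost column, 0, becomes the leading bit)
Decimal check:
  0100010000110100 = 16384 + 1024 + 32 + 16 + 4 = 17460
  0111110100101110 = 16384 + 8192 + 4096 + 2048 + 1024 + 256 + 32 + 8 + 4 + 2 = 32046
  17460 + 32046 = 49506, and 01100000101100010 = 32768 + 16384 + 256 + 64 + 32 + 2 = 49506 ✓



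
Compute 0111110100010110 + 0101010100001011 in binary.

Add column by column from the right: bit + bit + carry-in; write the sum mod 2, carry 1 when the sum is 2 or 3.
carry:  1111101000111100
        0111110100010110
+       0101010100001011
------------------------
       01101001000100001
(the carry out of the leftmost column, 0, becomes the leading bit)
Decimal check:
  0111110100010110 = 16384 + 8192 + 4096 + 2048 + 1024 + 256 + 16 + 4 + 2 = 32022
  0101010100001011 = 16384 + 4096 + 1024 + 256 + 8 + 2 + 1 = 21771
  32022 + 21771 = 53793, and 01101001000100001 = 32768 + 16384 + 4096 + 512 + 32 + 1 = 53793 ✓



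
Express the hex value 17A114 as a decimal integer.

Expand by place value (powers of 16):
Digit values: A = 10
17A114 = 1 × 16^5 + 7 × 16^4 + 10 × 16^3 + 1 × 16^2 + 1 × 16^1 + 4 × 16^0
= 1 × 1048576 + 7 × 65536 + 10 × 4096 + 1 × 256 + 1 × 16 + 4 × 1
= 1048576 + 458752 + 40960 + 256 + 16 + 4
= 1548564



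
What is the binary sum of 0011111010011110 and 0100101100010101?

Add column by column from the right: bit + bit + carry-in; write the sum mod 2, carry 1 when the sum is 2 or 3.
carry:  1111110000111000
        0011111010011110
+       0100101100010101
------------------------
       01000100110110011
(the carry out of the leftmost column, 0, becomes the leading bit)
Decimal check:
  0011111010011110 = 8192 + 4096 + 2048 + 1024 + 512 + 128 + 16 + 8 + 4 + 2 = 16030
  0100101100010101 = 16384 + 2048 + 512 + 256 + 16 + 4 + 1 = 19221
  16030 + 19221 = 35251, and 01000100110110011 = 32768 + 2048 + 256 + 128 + 32 + 16 + 2 + 1 = 35251 ✓



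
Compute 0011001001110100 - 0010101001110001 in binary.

Method 1 - Direct subtraction (column by column from the right: bit − bit − borrow-in; if negative, add 2 and borrow 1 from the next column):
borrow: 0001000000000110
        0011001001110100
-       0010101001110001
------------------------
        0000100000000011

Method 2 - Add two's complement:
Two's complement of 0010101001110001: invert → 1101010110001110, add 1 → 1101010110001111
  0011001001110100
+ 1101010110001111
------------------
 10000100000000011  (end carry out of the top bit = 1)
Discarding the end carry: 0000100000000011
Decimal check:
  0011001001110100 = 8192 + 4096 + 512 + 64 + 32 + 16 + 4 = 12916
  0010101001110001 = 8192 + 2048 + 512 + 64 + 32 + 16 + 1 = 10865
  12916 - 10865 = 2051, and 0000100000000011 = 2048 + 2 + 1 = 2051 ✓



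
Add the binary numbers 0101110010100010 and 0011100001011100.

Add column by column from the right: bit + bit + carry-in; write the sum mod 2, carry 1 when the sum is 2 or 3.
carry:  1111000000000000
        0101110010100010
+       0011100001011100
------------------------
       01001010011111110
(the carry out of the leftmost column, 0, becomes the leading bit)
Decimal check:
  0101110010100010 = 16384 + 4096 + 2048 + 1024 + 128 + 32 + 2 = 23714
  0011100001011100 = 8192 + 4096 + 2048 + 64 + 16 + 8 + 4 = 14428
  23714 + 14428 = 38142, and 01001010011111110 = 32768 + 4096 + 1024 + 128 + 64 + 32 + 16 + 8 + 4 + 2 = 38142 ✓



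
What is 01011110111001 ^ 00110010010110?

XOR: 1 when bits differ
  01011110111001
^ 00110010010110
----------------
  01101100101111
Decimal: 6073 ^ 3222 = 6959



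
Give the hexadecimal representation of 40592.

Using repeated division by 16 (digits 10–15 are A–F):
40592 ÷ 16 = 2537 remainder 0
2537 ÷ 16 = 158 remainder 9
158 ÷ 16 = 9 remainder 14 (E)
9 ÷ 16 = 0 remainder 9
Reading remainders bottom to top: 9E90



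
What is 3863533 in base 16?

Using repeated division by 16 (digits 10–15 are A–F):
3863533 ÷ 16 = 241470 remainder 13 (D)
241470 ÷ 16 = 15091 remainder 14 (E)
15091 ÷ 16 = 943 remainder 3
943 ÷ 16 = 58 remainder 15 (F)
58 ÷ 16 = 3 remainder 10 (A)
3 ÷ 16 = 0 remainder 3
Reading remainders bottom to top: 3AF3ED



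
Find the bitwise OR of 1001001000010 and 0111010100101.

OR: 1 when either bit is 1
  1001001000010
| 0111010100101
---------------
  1111011100111
Decimal: 4674 | 3749 = 7911



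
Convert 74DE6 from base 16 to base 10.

Expand by place value (powers of 16):
Digit values: D = 13, E = 14
74DE6 = 7 × 16^4 + 4 × 16^3 + 13 × 16^2 + 14 × 16^1 + 6 × 16^0
= 7 × 65536 + 4 × 4096 + 13 × 256 + 14 × 16 + 6 × 1
= 458752 + 16384 + 3328 + 224 + 6
= 478694



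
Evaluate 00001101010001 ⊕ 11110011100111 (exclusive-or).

XOR: 1 when bits differ
  00001101010001
^ 11110011100111
----------------
  11111110110110
Decimal: 849 ^ 15591 = 16310



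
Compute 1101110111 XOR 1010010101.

XOR: 1 when bits differ
  1101110111
^ 1010010101
------------
  0111100010
Decimal: 887 ^ 661 = 482



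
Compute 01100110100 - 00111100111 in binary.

Method 1 - Direct subtraction (column by column from the right: bit − bit − borrow-in; if negative, add 2 and borrow 1 from the next column):
borrow: 01110011110
        01100110100
-       00111100111
-------------------
        00101001101

Method 2 - Add two's complement:
Two's complement of 00111100111: invert → 11000011000, add 1 → 11000011001
  01100110100
+ 11000011001
-------------
 100101001101  (end carry out of the top bit = 1)
Discarding the end carry: 00101001101
Decimal check:
  01100110100 = 512 + 256 + 32 + 16 + 4 = 820
  00111100111 = 256 + 128 + 64 + 32 + 4 + 2 + 1 = 487
  820 - 487 = 333, and 00101001101 = 256 + 64 + 8 + 4 + 1 = 333 ✓



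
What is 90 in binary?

Using repeated division by 2:
90 ÷ 2 = 45 remainder 0
45 ÷ 2 = 22 remainder 1
22 ÷ 2 = 11 remainder 0
11 ÷ 2 = 5 remainder 1
5 ÷ 2 = 2 remainder 1
2 ÷ 2 = 1 remainder 0
1 ÷ 2 = 0 remainder 1
Reading remainders bottom to top: 1011010



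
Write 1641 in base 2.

Using repeated division by 2:
1641 ÷ 2 = 820 remainder 1
820 ÷ 2 = 410 remainder 0
410 ÷ 2 = 205 remainder 0
205 ÷ 2 = 102 remainder 1
102 ÷ 2 = 51 remainder 0
51 ÷ 2 = 25 remainder 1
25 ÷ 2 = 12 remainder 1
12 ÷ 2 = 6 remainder 0
6 ÷ 2 = 3 remainder 0
3 ÷ 2 = 1 remainder 1
1 ÷ 2 = 0 remainder 1
Reading remainders bottom to top: 11001101001



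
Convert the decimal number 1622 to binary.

Using repeated division by 2:
1622 ÷ 2 = 811 remainder 0
811 ÷ 2 = 405 remainder 1
405 ÷ 2 = 202 remainder 1
202 ÷ 2 = 101 remainder 0
101 ÷ 2 = 50 remainder 1
50 ÷ 2 = 25 remainder 0
25 ÷ 2 = 12 remainder 1
12 ÷ 2 = 6 remainder 0
6 ÷ 2 = 3 remainder 0
3 ÷ 2 = 1 remainder 1
1 ÷ 2 = 0 remainder 1
Reading remainders bottom to top: 11001010110



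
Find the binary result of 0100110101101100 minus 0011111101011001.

Method 1 - Direct subtraction (column by column from the right: bit − bit − borrow-in; if negative, add 2 and borrow 1 from the next column):
borrow: 0111110000100110
        0100110101101100
-       0011111101011001
------------------------
        0000111000010011

Method 2 - Add two's complement:
Two's complement of 0011111101011001: invert → 1100000010100110, add 1 → 1100000010100111
  0100110101101100
+ 1100000010100111
------------------
 10000111000010011  (end carry out of the top bit = 1)
Discarding the end carry: 0000111000010011
Decimal check:
  0100110101101100 = 16384 + 2048 + 1024 + 256 + 64 + 32 + 8 + 4 = 19820
  0011111101011001 = 8192 + 4096 + 2048 + 1024 + 512 + 256 + 64 + 16 + 8 + 1 = 16217
  19820 - 16217 = 3603, and 0000111000010011 = 2048 + 1024 + 512 + 16 + 2 + 1 = 3603 ✓



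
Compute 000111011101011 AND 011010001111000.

AND: 1 only when both bits are 1
  000111011101011
& 011010001111000
-----------------
  000010001101000
Decimal: 3819 & 13432 = 1128



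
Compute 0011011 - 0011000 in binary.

Method 1 - Direct subtraction (column by column from the right: bit − bit − borrow-in; if negative, add 2 and borrow 1 from the next column):
borrow: 0000000
        0011011
-       0011000
---------------
        0000011

Method 2 - Add two's complement:
Two's complement of 0011000: invert → 1100111, add 1 → 1101000
  0011011
+ 1101000
---------
 10000011  (end carry out of the top bit = 1)
Discarding the end carry: 0000011
Decimal check:
  0011011 = 16 + 8 + 2 + 1 = 27
  0011000 = 16 + 8 = 24
  27 - 24 = 3, and 0000011 = 2 + 1 = 3 ✓



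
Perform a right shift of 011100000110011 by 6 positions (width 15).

Original: 011100000110011 (decimal 14387)
Shift right by 6 positions
Drop the 6 low bits; fill with zeros on the left
Result: 000000011100000 (decimal 224)
Equivalent: 14387 >> 6 = 14387 ÷ 2^6 = 224



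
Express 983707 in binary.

Using repeated division by 2:
983707 ÷ 2 = 491853 remainder 1
491853 ÷ 2 = 245926 remainder 1
245926 ÷ 2 = 122963 remainder 0
122963 ÷ 2 = 61481 remainder 1
61481 ÷ 2 = 30740 remainder 1
30740 ÷ 2 = 15370 remainder 0
15370 ÷ 2 = 7685 remainder 0
7685 ÷ 2 = 3842 remainder 1
3842 ÷ 2 = 1921 remainder 0
1921 ÷ 2 = 960 remainder 1
960 ÷ 2 = 480 remainder 0
480 ÷ 2 = 240 remainder 0
240 ÷ 2 = 120 remainder 0
120 ÷ 2 = 60 remainder 0
60 ÷ 2 = 30 remainder 0
30 ÷ 2 = 15 remainder 0
15 ÷ 2 = 7 remainder 1
7 ÷ 2 = 3 remainder 1
3 ÷ 2 = 1 remainder 1
1 ÷ 2 = 0 remainder 1
Reading remainders bottom to top: 11110000001010011011



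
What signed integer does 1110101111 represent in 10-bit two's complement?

Binary: 1110101111
Sign bit: 1 (negative)
Invert: 0001010000
Add 1:  0001010001
Magnitude: 0001010001 = 64 + 16 + 1 = 81
Value: -81



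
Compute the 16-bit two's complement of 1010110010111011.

Original (sign bit 1, negative): 1010110010111011
Step 1 - Invert all bits: 0101001101000100
Step 2 - Add 1: 0101001101000101
Verification: 1010110010111011 + 0101001101000101 = 10000000000000000; discarding the end carry (carry out of the top bit) leaves the 16-bit value 0000000000000000, as required for x + (-x)



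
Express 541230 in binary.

Using repeated division by 2:
541230 ÷ 2 = 270615 remainder 0
270615 ÷ 2 = 135307 remainder 1
135307 ÷ 2 = 67653 remainder 1
67653 ÷ 2 = 33826 remainder 1
33826 ÷ 2 = 16913 remainder 0
16913 ÷ 2 = 8456 remainder 1
8456 ÷ 2 = 4228 remainder 0
4228 ÷ 2 = 2114 remainder 0
2114 ÷ 2 = 1057 remainder 0
1057 ÷ 2 = 528 remainder 1
528 ÷ 2 = 264 remainder 0
264 ÷ 2 = 132 remainder 0
132 ÷ 2 = 66 remainder 0
66 ÷ 2 = 33 remainder 0
33 ÷ 2 = 16 remainder 1
16 ÷ 2 = 8 remainder 0
8 ÷ 2 = 4 remainder 0
4 ÷ 2 = 2 remainder 0
2 ÷ 2 = 1 remainder 0
1 ÷ 2 = 0 remainder 1
Reading remainders bottom to top: 10000100001000101110

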